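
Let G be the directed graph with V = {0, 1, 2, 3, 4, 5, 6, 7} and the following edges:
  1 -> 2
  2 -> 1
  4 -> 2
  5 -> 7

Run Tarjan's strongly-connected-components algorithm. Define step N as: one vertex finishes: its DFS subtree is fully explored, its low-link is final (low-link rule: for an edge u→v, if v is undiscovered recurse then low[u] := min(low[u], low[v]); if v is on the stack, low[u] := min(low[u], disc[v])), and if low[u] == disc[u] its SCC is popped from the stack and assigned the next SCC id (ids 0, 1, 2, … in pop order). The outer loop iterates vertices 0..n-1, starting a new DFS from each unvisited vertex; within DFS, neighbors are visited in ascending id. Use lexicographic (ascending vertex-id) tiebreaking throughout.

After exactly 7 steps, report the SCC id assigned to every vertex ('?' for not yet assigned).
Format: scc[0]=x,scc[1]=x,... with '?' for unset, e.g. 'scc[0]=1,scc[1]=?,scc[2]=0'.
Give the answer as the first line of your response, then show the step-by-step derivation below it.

scc[0]=0,scc[1]=1,scc[2]=1,scc[3]=2,scc[4]=3,scc[5]=5,scc[6]=?,scc[7]=4

step 1: low=(low[0]=0,low[1]=?,low[2]=?,low[3]=?,low[4]=?,low[5]=?,low[6]=?,low[7]=?); scc=(scc[0]=0,scc[1]=?,scc[2]=?,scc[3]=?,scc[4]=?,scc[5]=?,scc[6]=?,scc[7]=?)
step 2: low=(low[0]=0,low[1]=1,low[2]=1,low[3]=?,low[4]=?,low[5]=?,low[6]=?,low[7]=?); scc=(scc[0]=0,scc[1]=?,scc[2]=?,scc[3]=?,scc[4]=?,scc[5]=?,scc[6]=?,scc[7]=?)
step 3: low=(low[0]=0,low[1]=1,low[2]=1,low[3]=?,low[4]=?,low[5]=?,low[6]=?,low[7]=?); scc=(scc[0]=0,scc[1]=1,scc[2]=1,scc[3]=?,scc[4]=?,scc[5]=?,scc[6]=?,scc[7]=?)
step 4: low=(low[0]=0,low[1]=1,low[2]=1,low[3]=3,low[4]=?,low[5]=?,low[6]=?,low[7]=?); scc=(scc[0]=0,scc[1]=1,scc[2]=1,scc[3]=2,scc[4]=?,scc[5]=?,scc[6]=?,scc[7]=?)
step 5: low=(low[0]=0,low[1]=1,low[2]=1,low[3]=3,low[4]=4,low[5]=?,low[6]=?,low[7]=?); scc=(scc[0]=0,scc[1]=1,scc[2]=1,scc[3]=2,scc[4]=3,scc[5]=?,scc[6]=?,scc[7]=?)
step 6: low=(low[0]=0,low[1]=1,low[2]=1,low[3]=3,low[4]=4,low[5]=5,low[6]=?,low[7]=6); scc=(scc[0]=0,scc[1]=1,scc[2]=1,scc[3]=2,scc[4]=3,scc[5]=?,scc[6]=?,scc[7]=4)
step 7: low=(low[0]=0,low[1]=1,low[2]=1,low[3]=3,low[4]=4,low[5]=5,low[6]=?,low[7]=6); scc=(scc[0]=0,scc[1]=1,scc[2]=1,scc[3]=2,scc[4]=3,scc[5]=5,scc[6]=?,scc[7]=4)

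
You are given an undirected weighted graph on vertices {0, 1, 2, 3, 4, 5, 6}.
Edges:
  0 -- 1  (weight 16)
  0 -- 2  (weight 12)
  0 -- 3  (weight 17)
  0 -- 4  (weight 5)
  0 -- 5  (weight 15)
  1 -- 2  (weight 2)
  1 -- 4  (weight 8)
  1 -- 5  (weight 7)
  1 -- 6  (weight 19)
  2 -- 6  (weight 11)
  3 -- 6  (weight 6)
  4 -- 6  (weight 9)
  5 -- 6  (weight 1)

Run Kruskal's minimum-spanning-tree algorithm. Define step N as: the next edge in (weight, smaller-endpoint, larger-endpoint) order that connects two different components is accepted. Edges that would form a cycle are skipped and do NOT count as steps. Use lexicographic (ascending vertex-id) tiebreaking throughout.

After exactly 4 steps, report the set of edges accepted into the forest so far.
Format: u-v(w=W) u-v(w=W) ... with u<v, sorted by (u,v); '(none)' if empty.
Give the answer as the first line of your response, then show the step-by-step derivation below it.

0-4(w=5) 1-2(w=2) 3-6(w=6) 5-6(w=1)

step 1: add edge 5-6 (w=1); MST = {5-6(w=1)}
step 2: add edge 1-2 (w=2); MST = {1-2(w=2) 5-6(w=1)}
step 3: add edge 0-4 (w=5); MST = {0-4(w=5) 1-2(w=2) 5-6(w=1)}
step 4: add edge 3-6 (w=6); MST = {0-4(w=5) 1-2(w=2) 3-6(w=6) 5-6(w=1)}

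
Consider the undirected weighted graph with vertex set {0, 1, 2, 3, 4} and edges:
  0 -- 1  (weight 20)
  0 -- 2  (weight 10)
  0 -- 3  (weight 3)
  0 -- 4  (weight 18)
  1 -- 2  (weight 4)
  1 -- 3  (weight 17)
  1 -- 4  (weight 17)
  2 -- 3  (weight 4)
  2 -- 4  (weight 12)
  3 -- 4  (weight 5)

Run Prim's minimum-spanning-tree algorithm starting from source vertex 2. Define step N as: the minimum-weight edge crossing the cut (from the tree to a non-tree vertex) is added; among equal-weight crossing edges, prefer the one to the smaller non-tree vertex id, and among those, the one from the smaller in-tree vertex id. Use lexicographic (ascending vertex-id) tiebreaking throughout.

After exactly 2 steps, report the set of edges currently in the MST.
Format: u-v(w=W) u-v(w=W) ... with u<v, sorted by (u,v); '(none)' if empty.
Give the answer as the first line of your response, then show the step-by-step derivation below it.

1-2(w=4) 2-3(w=4)

step 1: add edge 1-2 (w=4); MST = {1-2(w=4)}
step 2: add edge 2-3 (w=4); MST = {1-2(w=4) 2-3(w=4)}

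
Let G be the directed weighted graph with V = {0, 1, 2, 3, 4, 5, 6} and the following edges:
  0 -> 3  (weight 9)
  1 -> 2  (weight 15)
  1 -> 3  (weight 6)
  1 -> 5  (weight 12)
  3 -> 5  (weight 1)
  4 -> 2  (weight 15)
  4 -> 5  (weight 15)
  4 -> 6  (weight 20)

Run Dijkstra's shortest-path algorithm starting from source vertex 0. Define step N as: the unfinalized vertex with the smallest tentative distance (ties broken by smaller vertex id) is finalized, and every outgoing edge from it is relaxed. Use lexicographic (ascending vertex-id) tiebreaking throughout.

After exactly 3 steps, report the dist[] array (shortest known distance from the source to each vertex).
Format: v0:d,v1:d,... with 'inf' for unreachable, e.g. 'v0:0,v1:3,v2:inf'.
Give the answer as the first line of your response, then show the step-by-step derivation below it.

v0:0,v1:inf,v2:inf,v3:9,v4:inf,v5:10,v6:inf

step 1: dist = v0:0,v1:inf,v2:inf,v3:9,v4:inf,v5:inf,v6:inf
step 2: dist = v0:0,v1:inf,v2:inf,v3:9,v4:inf,v5:10,v6:inf
step 3: dist = v0:0,v1:inf,v2:inf,v3:9,v4:inf,v5:10,v6:inf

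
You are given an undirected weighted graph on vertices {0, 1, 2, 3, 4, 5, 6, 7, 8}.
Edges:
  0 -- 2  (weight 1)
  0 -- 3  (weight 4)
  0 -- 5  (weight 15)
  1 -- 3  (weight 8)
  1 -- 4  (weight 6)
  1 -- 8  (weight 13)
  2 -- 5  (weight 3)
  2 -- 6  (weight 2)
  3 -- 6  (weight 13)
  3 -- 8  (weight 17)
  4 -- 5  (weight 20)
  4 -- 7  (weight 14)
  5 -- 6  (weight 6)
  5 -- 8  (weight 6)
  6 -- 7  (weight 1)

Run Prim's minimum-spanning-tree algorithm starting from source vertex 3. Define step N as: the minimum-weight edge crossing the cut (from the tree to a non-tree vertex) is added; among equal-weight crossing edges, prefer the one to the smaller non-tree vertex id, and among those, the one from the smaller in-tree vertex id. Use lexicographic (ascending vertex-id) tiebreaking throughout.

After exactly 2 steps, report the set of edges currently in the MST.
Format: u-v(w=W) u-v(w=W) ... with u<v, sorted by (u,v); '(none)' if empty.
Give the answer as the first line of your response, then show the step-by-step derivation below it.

0-2(w=1) 0-3(w=4)

step 1: add edge 0-3 (w=4); MST = {0-3(w=4)}
step 2: add edge 0-2 (w=1); MST = {0-2(w=1) 0-3(w=4)}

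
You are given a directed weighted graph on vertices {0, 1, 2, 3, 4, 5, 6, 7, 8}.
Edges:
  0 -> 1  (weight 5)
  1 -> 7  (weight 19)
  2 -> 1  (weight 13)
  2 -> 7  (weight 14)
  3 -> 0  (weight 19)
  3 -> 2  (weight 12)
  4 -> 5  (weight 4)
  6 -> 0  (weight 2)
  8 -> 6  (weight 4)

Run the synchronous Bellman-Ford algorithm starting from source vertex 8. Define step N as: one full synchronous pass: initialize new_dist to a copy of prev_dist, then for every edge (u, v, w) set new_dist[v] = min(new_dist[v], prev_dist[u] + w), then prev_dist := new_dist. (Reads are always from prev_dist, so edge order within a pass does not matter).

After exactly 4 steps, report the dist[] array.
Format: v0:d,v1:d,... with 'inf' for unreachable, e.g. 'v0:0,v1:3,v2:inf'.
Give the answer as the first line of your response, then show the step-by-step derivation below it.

v0:6,v1:11,v2:inf,v3:inf,v4:inf,v5:inf,v6:4,v7:30,v8:0

step 1: dist = v0:inf,v1:inf,v2:inf,v3:inf,v4:inf,v5:inf,v6:4,v7:inf,v8:0
step 2: dist = v0:6,v1:inf,v2:inf,v3:inf,v4:inf,v5:inf,v6:4,v7:inf,v8:0
step 3: dist = v0:6,v1:11,v2:inf,v3:inf,v4:inf,v5:inf,v6:4,v7:inf,v8:0
step 4: dist = v0:6,v1:11,v2:inf,v3:inf,v4:inf,v5:inf,v6:4,v7:30,v8:0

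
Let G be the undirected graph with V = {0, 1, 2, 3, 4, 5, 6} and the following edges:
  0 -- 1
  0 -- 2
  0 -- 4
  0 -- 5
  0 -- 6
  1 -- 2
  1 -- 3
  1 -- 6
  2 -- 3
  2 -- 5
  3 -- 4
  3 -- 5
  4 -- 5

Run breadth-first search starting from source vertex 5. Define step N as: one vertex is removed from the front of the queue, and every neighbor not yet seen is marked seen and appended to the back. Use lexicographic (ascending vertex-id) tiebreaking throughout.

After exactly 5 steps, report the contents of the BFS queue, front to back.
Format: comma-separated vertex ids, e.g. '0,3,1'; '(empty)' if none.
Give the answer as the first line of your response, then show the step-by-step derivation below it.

1,6

step 1: dequeue 5; queue=[0,2,3,4]; order=5
step 2: dequeue 0; queue=[2,3,4,1,6]; order=5,0
step 3: dequeue 2; queue=[3,4,1,6]; order=5,0,2
step 4: dequeue 3; queue=[4,1,6]; order=5,0,2,3
step 5: dequeue 4; queue=[1,6]; order=5,0,2,3,4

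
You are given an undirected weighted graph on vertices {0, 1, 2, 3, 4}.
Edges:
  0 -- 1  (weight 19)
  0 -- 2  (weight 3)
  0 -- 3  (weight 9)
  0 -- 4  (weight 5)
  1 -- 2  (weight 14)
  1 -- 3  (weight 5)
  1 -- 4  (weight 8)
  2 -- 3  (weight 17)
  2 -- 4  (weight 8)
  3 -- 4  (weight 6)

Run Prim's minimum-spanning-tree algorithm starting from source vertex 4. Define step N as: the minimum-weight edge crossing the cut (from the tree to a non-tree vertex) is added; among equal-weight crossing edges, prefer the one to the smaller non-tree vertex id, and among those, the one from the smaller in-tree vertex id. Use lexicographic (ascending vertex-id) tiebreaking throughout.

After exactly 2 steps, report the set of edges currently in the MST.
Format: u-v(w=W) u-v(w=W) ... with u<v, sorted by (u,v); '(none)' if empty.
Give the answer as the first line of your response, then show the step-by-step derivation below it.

0-2(w=3) 0-4(w=5)

step 1: add edge 0-4 (w=5); MST = {0-4(w=5)}
step 2: add edge 0-2 (w=3); MST = {0-2(w=3) 0-4(w=5)}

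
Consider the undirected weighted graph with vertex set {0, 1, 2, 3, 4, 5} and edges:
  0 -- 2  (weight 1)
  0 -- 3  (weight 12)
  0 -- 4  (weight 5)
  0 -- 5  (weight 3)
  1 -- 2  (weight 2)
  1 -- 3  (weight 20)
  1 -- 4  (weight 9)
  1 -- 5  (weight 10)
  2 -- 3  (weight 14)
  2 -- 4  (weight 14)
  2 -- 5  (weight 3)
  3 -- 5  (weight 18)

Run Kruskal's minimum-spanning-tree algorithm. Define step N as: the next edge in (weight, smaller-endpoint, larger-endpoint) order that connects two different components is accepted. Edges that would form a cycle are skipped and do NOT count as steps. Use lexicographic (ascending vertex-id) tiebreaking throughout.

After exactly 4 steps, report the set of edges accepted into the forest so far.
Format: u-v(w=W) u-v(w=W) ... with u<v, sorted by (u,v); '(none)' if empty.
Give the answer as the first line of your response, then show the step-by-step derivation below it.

0-2(w=1) 0-4(w=5) 0-5(w=3) 1-2(w=2)

step 1: add edge 0-2 (w=1); MST = {0-2(w=1)}
step 2: add edge 1-2 (w=2); MST = {0-2(w=1) 1-2(w=2)}
step 3: add edge 0-5 (w=3); MST = {0-2(w=1) 0-5(w=3) 1-2(w=2)}
step 4: add edge 0-4 (w=5); MST = {0-2(w=1) 0-4(w=5) 0-5(w=3) 1-2(w=2)}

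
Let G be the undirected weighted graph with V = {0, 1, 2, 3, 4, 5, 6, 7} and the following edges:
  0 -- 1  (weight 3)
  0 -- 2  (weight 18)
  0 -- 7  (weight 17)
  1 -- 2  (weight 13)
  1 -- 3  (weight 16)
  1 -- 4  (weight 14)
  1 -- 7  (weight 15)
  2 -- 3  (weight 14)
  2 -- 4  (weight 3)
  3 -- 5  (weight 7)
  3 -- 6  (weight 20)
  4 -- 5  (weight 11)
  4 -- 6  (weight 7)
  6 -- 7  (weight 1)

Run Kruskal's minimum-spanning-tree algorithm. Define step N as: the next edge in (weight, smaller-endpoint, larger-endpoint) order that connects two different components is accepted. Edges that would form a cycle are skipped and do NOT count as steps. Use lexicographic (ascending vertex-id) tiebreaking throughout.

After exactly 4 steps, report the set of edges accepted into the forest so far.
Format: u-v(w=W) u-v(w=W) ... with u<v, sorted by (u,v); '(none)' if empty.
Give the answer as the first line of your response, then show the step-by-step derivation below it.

0-1(w=3) 2-4(w=3) 3-5(w=7) 6-7(w=1)

step 1: add edge 6-7 (w=1); MST = {6-7(w=1)}
step 2: add edge 0-1 (w=3); MST = {0-1(w=3) 6-7(w=1)}
step 3: add edge 2-4 (w=3); MST = {0-1(w=3) 2-4(w=3) 6-7(w=1)}
step 4: add edge 3-5 (w=7); MST = {0-1(w=3) 2-4(w=3) 3-5(w=7) 6-7(w=1)}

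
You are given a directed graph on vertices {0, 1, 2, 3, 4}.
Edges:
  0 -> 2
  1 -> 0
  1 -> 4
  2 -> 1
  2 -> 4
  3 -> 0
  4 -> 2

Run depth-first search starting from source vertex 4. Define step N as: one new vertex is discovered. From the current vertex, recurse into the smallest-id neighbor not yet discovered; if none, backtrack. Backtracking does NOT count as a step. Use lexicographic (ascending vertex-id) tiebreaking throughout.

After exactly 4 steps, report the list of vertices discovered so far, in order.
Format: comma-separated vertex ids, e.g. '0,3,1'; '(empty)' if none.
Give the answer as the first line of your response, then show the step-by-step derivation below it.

4,2,1,0

step 1: discover 4; path=4; order=4
step 2: discover 2; path=4>2; order=4,2
step 3: discover 1; path=4>2>1; order=4,2,1
step 4: discover 0; path=4>2>1>0; order=4,2,1,0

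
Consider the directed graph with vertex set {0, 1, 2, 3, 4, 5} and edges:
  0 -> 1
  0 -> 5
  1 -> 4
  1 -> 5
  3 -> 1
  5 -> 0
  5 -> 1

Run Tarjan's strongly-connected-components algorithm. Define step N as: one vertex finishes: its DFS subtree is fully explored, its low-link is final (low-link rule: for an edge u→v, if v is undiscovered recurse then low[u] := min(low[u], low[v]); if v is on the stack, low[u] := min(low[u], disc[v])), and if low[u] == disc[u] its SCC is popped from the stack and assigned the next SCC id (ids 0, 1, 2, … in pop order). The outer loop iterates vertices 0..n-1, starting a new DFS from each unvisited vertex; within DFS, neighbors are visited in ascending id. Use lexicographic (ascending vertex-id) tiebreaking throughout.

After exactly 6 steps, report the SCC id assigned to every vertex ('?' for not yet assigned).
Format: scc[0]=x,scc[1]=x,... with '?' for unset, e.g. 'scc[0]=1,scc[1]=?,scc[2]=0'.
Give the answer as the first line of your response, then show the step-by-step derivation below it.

scc[0]=1,scc[1]=1,scc[2]=2,scc[3]=3,scc[4]=0,scc[5]=1

step 1: low=(low[0]=0,low[1]=1,low[2]=?,low[3]=?,low[4]=2,low[5]=?); scc=(scc[0]=?,scc[1]=?,scc[2]=?,scc[3]=?,scc[4]=0,scc[5]=?)
step 2: low=(low[0]=0,low[1]=1,low[2]=?,low[3]=?,low[4]=2,low[5]=0); scc=(scc[0]=?,scc[1]=?,scc[2]=?,scc[3]=?,scc[4]=0,scc[5]=?)
step 3: low=(low[0]=0,low[1]=0,low[2]=?,low[3]=?,low[4]=2,low[5]=0); scc=(scc[0]=?,scc[1]=?,scc[2]=?,scc[3]=?,scc[4]=0,scc[5]=?)
step 4: low=(low[0]=0,low[1]=0,low[2]=?,low[3]=?,low[4]=2,low[5]=0); scc=(scc[0]=1,scc[1]=1,scc[2]=?,scc[3]=?,scc[4]=0,scc[5]=1)
step 5: low=(low[0]=0,low[1]=0,low[2]=4,low[3]=?,low[4]=2,low[5]=0); scc=(scc[0]=1,scc[1]=1,scc[2]=2,scc[3]=?,scc[4]=0,scc[5]=1)
step 6: low=(low[0]=0,low[1]=0,low[2]=4,low[3]=5,low[4]=2,low[5]=0); scc=(scc[0]=1,scc[1]=1,scc[2]=2,scc[3]=3,scc[4]=0,scc[5]=1)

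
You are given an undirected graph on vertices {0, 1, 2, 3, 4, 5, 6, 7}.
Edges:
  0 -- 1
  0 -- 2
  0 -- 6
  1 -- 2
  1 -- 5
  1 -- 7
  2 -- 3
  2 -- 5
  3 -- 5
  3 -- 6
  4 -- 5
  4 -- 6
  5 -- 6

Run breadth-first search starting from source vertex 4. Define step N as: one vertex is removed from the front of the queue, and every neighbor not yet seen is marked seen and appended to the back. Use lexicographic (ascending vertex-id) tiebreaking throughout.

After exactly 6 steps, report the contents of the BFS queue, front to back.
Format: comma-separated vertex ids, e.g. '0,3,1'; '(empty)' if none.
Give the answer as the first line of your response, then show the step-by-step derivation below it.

0,7

step 1: dequeue 4; queue=[5,6]; order=4
step 2: dequeue 5; queue=[6,1,2,3]; order=4,5
step 3: dequeue 6; queue=[1,2,3,0]; order=4,5,6
step 4: dequeue 1; queue=[2,3,0,7]; order=4,5,6,1
step 5: dequeue 2; queue=[3,0,7]; order=4,5,6,1,2
step 6: dequeue 3; queue=[0,7]; order=4,5,6,1,2,3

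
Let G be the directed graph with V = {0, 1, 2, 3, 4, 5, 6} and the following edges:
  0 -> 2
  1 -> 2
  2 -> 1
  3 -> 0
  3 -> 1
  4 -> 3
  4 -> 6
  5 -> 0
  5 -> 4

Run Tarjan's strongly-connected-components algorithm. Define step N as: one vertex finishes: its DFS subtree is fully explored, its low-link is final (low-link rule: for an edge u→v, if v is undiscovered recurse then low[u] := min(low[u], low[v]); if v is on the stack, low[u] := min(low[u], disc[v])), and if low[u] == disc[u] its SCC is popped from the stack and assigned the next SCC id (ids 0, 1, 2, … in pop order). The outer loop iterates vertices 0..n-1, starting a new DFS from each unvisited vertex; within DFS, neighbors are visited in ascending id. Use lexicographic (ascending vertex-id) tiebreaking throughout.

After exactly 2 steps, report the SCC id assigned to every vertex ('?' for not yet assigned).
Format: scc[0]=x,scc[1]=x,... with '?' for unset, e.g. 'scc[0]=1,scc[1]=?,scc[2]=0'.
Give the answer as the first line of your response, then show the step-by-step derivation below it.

scc[0]=?,scc[1]=0,scc[2]=0,scc[3]=?,scc[4]=?,scc[5]=?,scc[6]=?

step 1: low=(low[0]=0,low[1]=1,low[2]=1,low[3]=?,low[4]=?,low[5]=?,low[6]=?); scc=(scc[0]=?,scc[1]=?,scc[2]=?,scc[3]=?,scc[4]=?,scc[5]=?,scc[6]=?)
step 2: low=(low[0]=0,low[1]=1,low[2]=1,low[3]=?,low[4]=?,low[5]=?,low[6]=?); scc=(scc[0]=?,scc[1]=0,scc[2]=0,scc[3]=?,scc[4]=?,scc[5]=?,scc[6]=?)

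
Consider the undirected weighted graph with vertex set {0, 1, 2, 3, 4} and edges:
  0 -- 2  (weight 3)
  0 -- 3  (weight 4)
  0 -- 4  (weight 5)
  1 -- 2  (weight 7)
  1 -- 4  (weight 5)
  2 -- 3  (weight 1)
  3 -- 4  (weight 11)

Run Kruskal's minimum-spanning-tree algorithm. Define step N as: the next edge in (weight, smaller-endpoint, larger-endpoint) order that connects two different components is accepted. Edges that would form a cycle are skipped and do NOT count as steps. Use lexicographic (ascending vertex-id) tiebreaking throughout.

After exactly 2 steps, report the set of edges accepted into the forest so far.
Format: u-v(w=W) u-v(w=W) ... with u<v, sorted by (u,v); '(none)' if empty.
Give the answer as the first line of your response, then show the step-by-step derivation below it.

0-2(w=3) 2-3(w=1)

step 1: add edge 2-3 (w=1); MST = {2-3(w=1)}
step 2: add edge 0-2 (w=3); MST = {0-2(w=3) 2-3(w=1)}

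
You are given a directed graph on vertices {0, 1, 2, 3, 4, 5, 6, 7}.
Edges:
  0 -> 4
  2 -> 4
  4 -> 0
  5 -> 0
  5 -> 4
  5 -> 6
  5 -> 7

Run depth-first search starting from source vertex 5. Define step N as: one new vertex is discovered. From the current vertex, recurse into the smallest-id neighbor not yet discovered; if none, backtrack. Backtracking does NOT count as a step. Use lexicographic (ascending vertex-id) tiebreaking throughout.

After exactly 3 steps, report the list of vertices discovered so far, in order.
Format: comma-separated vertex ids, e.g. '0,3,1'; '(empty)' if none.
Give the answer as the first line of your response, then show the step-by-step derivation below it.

5,0,4

step 1: discover 5; path=5; order=5
step 2: discover 0; path=5>0; order=5,0
step 3: discover 4; path=5>0>4; order=5,0,4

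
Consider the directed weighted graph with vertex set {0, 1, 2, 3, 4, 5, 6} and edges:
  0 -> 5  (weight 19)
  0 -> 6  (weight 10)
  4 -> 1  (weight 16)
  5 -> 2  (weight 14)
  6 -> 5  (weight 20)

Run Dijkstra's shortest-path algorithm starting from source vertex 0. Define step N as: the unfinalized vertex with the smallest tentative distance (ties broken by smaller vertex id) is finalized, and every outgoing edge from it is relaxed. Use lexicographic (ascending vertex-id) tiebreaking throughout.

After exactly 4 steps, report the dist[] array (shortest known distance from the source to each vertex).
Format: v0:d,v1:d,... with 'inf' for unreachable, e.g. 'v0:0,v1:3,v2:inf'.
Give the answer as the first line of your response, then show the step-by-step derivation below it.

v0:0,v1:inf,v2:33,v3:inf,v4:inf,v5:19,v6:10

step 1: dist = v0:0,v1:inf,v2:inf,v3:inf,v4:inf,v5:19,v6:10
step 2: dist = v0:0,v1:inf,v2:inf,v3:inf,v4:inf,v5:19,v6:10
step 3: dist = v0:0,v1:inf,v2:33,v3:inf,v4:inf,v5:19,v6:10
step 4: dist = v0:0,v1:inf,v2:33,v3:inf,v4:inf,v5:19,v6:10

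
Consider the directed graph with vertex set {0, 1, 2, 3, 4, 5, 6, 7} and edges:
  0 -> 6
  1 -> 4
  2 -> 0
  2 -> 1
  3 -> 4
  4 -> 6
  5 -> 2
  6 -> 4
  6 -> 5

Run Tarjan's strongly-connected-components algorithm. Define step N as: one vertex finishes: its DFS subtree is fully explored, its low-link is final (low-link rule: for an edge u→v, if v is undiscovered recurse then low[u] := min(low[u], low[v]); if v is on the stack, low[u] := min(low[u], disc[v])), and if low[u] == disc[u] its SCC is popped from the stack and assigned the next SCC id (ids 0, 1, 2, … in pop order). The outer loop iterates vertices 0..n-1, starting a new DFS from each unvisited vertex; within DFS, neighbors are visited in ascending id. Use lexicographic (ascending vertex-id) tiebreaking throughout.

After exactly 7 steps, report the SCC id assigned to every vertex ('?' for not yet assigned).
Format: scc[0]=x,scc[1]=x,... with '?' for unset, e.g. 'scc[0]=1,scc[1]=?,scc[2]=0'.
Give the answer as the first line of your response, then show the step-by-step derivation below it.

scc[0]=0,scc[1]=0,scc[2]=0,scc[3]=1,scc[4]=0,scc[5]=0,scc[6]=0,scc[7]=?

step 1: low=(low[0]=0,low[1]=?,low[2]=?,low[3]=?,low[4]=1,low[5]=?,low[6]=1,low[7]=?); scc=(scc[0]=?,scc[1]=?,scc[2]=?,scc[3]=?,scc[4]=?,scc[5]=?,scc[6]=?,scc[7]=?)
step 2: low=(low[0]=0,low[1]=2,low[2]=0,low[3]=?,low[4]=1,low[5]=3,low[6]=1,low[7]=?); scc=(scc[0]=?,scc[1]=?,scc[2]=?,scc[3]=?,scc[4]=?,scc[5]=?,scc[6]=?,scc[7]=?)
step 3: low=(low[0]=0,low[1]=2,low[2]=0,low[3]=?,low[4]=1,low[5]=3,low[6]=1,low[7]=?); scc=(scc[0]=?,scc[1]=?,scc[2]=?,scc[3]=?,scc[4]=?,scc[5]=?,scc[6]=?,scc[7]=?)
step 4: low=(low[0]=0,low[1]=2,low[2]=0,low[3]=?,low[4]=1,low[5]=0,low[6]=1,low[7]=?); scc=(scc[0]=?,scc[1]=?,scc[2]=?,scc[3]=?,scc[4]=?,scc[5]=?,scc[6]=?,scc[7]=?)
step 5: low=(low[0]=0,low[1]=2,low[2]=0,low[3]=?,low[4]=1,low[5]=0,low[6]=0,low[7]=?); scc=(scc[0]=?,scc[1]=?,scc[2]=?,scc[3]=?,scc[4]=?,scc[5]=?,scc[6]=?,scc[7]=?)
step 6: low=(low[0]=0,low[1]=2,low[2]=0,low[3]=?,low[4]=1,low[5]=0,low[6]=0,low[7]=?); scc=(scc[0]=0,scc[1]=0,scc[2]=0,scc[3]=?,scc[4]=0,scc[5]=0,scc[6]=0,scc[7]=?)
step 7: low=(low[0]=0,low[1]=2,low[2]=0,low[3]=6,low[4]=1,low[5]=0,low[6]=0,low[7]=?); scc=(scc[0]=0,scc[1]=0,scc[2]=0,scc[3]=1,scc[4]=0,scc[5]=0,scc[6]=0,scc[7]=?)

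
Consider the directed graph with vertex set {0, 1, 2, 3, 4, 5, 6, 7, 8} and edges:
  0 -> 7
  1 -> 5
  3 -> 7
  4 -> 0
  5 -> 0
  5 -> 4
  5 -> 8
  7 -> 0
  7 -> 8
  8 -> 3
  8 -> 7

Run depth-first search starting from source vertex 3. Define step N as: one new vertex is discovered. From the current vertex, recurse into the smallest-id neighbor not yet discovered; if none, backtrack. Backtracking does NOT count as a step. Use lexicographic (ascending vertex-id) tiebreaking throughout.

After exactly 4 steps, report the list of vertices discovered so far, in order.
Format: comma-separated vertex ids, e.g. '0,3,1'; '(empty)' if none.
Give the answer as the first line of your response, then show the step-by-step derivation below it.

3,7,0,8

step 1: discover 3; path=3; order=3
step 2: discover 7; path=3>7; order=3,7
step 3: discover 0; path=3>7>0; order=3,7,0
step 4: discover 8; path=3>7>8; order=3,7,0,8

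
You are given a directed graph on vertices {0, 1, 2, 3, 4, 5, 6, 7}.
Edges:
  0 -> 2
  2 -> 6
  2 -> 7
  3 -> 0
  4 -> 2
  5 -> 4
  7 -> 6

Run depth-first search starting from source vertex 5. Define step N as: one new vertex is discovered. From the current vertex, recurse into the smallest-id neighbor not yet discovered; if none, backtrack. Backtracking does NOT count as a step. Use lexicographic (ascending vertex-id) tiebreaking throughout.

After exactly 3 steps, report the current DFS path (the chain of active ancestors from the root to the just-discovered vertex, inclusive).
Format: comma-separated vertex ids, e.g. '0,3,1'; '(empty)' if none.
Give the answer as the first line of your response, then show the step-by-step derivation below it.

5,4,2

step 1: discover 5; path=5; order=5
step 2: discover 4; path=5>4; order=5,4
step 3: discover 2; path=5>4>2; order=5,4,2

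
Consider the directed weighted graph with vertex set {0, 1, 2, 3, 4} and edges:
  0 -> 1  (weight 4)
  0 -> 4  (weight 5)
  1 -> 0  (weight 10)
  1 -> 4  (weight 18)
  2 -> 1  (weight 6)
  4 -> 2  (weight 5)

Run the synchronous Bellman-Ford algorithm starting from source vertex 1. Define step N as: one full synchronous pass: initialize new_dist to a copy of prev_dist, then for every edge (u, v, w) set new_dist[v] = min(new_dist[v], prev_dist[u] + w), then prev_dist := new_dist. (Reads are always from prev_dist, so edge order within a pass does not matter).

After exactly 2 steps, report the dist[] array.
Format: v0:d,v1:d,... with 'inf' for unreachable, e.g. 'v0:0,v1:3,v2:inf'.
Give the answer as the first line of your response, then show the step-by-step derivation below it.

v0:10,v1:0,v2:23,v3:inf,v4:15

step 1: dist = v0:10,v1:0,v2:inf,v3:inf,v4:18
step 2: dist = v0:10,v1:0,v2:23,v3:inf,v4:15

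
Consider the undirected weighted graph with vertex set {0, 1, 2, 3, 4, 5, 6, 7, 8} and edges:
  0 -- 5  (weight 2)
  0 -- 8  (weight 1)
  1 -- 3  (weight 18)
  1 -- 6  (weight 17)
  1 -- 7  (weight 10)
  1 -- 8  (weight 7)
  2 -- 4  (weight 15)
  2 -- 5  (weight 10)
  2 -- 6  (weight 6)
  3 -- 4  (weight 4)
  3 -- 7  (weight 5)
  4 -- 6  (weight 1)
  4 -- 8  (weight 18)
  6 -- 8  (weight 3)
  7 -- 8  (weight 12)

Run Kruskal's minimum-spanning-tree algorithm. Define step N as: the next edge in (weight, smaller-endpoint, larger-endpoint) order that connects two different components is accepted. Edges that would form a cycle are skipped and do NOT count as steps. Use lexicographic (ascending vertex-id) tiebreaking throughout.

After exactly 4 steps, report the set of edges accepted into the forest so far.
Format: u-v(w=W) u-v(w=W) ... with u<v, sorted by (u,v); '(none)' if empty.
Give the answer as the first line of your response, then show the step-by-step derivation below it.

0-5(w=2) 0-8(w=1) 4-6(w=1) 6-8(w=3)

step 1: add edge 0-8 (w=1); MST = {0-8(w=1)}
step 2: add edge 4-6 (w=1); MST = {0-8(w=1) 4-6(w=1)}
step 3: add edge 0-5 (w=2); MST = {0-5(w=2) 0-8(w=1) 4-6(w=1)}
step 4: add edge 6-8 (w=3); MST = {0-5(w=2) 0-8(w=1) 4-6(w=1) 6-8(w=3)}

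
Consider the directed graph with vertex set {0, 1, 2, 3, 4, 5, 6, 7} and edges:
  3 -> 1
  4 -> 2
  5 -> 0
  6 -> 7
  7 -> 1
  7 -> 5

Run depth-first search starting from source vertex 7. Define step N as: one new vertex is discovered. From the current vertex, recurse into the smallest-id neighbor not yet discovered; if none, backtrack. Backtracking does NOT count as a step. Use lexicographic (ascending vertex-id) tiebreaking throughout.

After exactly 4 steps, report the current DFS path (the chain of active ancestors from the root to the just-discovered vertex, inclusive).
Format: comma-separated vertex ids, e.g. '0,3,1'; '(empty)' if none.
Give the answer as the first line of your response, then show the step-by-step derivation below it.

7,5,0

step 1: discover 7; path=7; order=7
step 2: discover 1; path=7>1; order=7,1
step 3: discover 5; path=7>5; order=7,1,5
step 4: discover 0; path=7>5>0; order=7,1,5,0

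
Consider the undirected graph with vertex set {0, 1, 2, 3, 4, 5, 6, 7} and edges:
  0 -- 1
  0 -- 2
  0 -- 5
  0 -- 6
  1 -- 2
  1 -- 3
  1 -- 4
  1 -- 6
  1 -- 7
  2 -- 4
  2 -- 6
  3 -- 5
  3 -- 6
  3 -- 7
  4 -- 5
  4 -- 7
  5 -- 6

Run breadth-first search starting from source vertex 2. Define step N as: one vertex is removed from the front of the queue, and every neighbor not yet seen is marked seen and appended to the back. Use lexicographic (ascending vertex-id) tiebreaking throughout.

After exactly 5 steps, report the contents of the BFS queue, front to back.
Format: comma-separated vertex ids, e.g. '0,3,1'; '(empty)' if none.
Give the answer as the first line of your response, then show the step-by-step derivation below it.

5,3,7

step 1: dequeue 2; queue=[0,1,4,6]; order=2
step 2: dequeue 0; queue=[1,4,6,5]; order=2,0
step 3: dequeue 1; queue=[4,6,5,3,7]; order=2,0,1
step 4: dequeue 4; queue=[6,5,3,7]; order=2,0,1,4
step 5: dequeue 6; queue=[5,3,7]; order=2,0,1,4,6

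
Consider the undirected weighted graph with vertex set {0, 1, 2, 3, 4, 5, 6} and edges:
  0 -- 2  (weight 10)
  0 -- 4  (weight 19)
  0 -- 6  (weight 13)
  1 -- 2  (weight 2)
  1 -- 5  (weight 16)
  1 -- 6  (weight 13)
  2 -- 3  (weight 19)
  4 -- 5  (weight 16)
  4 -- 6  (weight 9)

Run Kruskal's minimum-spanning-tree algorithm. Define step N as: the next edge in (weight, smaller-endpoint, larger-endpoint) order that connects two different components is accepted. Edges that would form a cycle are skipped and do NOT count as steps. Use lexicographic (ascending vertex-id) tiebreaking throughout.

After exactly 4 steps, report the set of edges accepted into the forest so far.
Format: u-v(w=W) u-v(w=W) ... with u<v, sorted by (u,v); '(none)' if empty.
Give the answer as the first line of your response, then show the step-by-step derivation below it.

0-2(w=10) 0-6(w=13) 1-2(w=2) 4-6(w=9)

step 1: add edge 1-2 (w=2); MST = {1-2(w=2)}
step 2: add edge 4-6 (w=9); MST = {1-2(w=2) 4-6(w=9)}
step 3: add edge 0-2 (w=10); MST = {0-2(w=10) 1-2(w=2) 4-6(w=9)}
step 4: add edge 0-6 (w=13); MST = {0-2(w=10) 0-6(w=13) 1-2(w=2) 4-6(w=9)}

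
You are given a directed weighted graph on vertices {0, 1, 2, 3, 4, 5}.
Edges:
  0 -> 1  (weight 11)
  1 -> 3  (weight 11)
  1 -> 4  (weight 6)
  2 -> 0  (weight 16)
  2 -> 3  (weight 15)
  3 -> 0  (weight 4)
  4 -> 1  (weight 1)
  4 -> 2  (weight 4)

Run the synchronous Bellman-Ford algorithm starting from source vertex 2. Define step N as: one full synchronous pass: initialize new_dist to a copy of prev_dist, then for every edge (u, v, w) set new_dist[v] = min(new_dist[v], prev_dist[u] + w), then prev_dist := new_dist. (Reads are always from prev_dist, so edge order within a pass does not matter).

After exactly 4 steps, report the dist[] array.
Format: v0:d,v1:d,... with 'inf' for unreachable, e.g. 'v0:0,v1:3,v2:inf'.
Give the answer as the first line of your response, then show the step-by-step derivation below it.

v0:16,v1:27,v2:0,v3:15,v4:33,v5:inf

step 1: dist = v0:16,v1:inf,v2:0,v3:15,v4:inf,v5:inf
step 2: dist = v0:16,v1:27,v2:0,v3:15,v4:inf,v5:inf
step 3: dist = v0:16,v1:27,v2:0,v3:15,v4:33,v5:inf
step 4: dist = v0:16,v1:27,v2:0,v3:15,v4:33,v5:inf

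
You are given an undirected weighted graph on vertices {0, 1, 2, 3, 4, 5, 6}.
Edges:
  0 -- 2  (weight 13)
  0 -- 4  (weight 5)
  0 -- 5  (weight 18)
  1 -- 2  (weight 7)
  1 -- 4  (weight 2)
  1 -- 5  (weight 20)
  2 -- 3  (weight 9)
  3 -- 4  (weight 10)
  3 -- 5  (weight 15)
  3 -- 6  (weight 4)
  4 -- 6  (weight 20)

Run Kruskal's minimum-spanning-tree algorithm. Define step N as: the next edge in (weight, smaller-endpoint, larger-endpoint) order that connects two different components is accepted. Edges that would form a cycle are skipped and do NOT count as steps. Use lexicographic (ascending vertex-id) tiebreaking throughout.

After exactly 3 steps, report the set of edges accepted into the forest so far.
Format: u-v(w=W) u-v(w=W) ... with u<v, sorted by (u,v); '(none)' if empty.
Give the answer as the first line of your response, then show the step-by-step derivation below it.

0-4(w=5) 1-4(w=2) 3-6(w=4)

step 1: add edge 1-4 (w=2); MST = {1-4(w=2)}
step 2: add edge 3-6 (w=4); MST = {1-4(w=2) 3-6(w=4)}
step 3: add edge 0-4 (w=5); MST = {0-4(w=5) 1-4(w=2) 3-6(w=4)}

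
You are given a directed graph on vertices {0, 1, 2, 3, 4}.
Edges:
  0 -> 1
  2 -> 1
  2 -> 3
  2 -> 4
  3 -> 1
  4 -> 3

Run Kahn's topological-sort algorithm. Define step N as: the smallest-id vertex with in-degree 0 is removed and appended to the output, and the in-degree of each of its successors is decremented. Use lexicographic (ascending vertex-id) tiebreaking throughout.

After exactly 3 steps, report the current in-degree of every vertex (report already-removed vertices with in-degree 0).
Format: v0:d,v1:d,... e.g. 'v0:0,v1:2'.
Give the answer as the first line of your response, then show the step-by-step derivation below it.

v0:0,v1:1,v2:0,v3:0,v4:0

step 1: output 0; order=[0]; indeg=(0,2,0,2,1)
step 2: output 2; order=[0,2]; indeg=(0,1,0,1,0)
step 3: output 4; order=[0,2,4]; indeg=(0,1,0,0,0)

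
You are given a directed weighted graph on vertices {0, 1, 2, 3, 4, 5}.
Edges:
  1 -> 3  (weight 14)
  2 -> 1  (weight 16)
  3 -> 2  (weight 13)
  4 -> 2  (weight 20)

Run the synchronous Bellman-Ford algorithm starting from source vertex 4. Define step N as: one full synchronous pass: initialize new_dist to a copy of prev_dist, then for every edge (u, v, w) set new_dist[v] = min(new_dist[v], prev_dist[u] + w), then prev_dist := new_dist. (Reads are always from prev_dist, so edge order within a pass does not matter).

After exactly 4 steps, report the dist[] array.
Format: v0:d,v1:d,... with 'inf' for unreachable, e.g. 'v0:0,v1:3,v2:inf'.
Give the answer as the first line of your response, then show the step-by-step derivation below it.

v0:inf,v1:36,v2:20,v3:50,v4:0,v5:inf

step 1: dist = v0:inf,v1:inf,v2:20,v3:inf,v4:0,v5:inf
step 2: dist = v0:inf,v1:36,v2:20,v3:inf,v4:0,v5:inf
step 3: dist = v0:inf,v1:36,v2:20,v3:50,v4:0,v5:inf
step 4: dist = v0:inf,v1:36,v2:20,v3:50,v4:0,v5:inf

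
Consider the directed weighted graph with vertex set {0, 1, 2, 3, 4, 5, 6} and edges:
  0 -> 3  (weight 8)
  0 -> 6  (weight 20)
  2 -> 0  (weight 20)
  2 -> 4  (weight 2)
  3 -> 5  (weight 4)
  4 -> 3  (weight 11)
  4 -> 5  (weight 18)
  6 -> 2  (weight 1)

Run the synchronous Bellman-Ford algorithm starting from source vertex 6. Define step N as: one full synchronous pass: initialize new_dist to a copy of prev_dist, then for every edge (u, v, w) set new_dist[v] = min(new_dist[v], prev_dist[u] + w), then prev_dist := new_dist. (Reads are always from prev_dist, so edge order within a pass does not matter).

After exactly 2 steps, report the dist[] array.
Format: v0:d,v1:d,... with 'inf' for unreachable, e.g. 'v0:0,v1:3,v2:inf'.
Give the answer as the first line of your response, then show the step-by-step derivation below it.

v0:21,v1:inf,v2:1,v3:inf,v4:3,v5:inf,v6:0

step 1: dist = v0:inf,v1:inf,v2:1,v3:inf,v4:inf,v5:inf,v6:0
step 2: dist = v0:21,v1:inf,v2:1,v3:inf,v4:3,v5:inf,v6:0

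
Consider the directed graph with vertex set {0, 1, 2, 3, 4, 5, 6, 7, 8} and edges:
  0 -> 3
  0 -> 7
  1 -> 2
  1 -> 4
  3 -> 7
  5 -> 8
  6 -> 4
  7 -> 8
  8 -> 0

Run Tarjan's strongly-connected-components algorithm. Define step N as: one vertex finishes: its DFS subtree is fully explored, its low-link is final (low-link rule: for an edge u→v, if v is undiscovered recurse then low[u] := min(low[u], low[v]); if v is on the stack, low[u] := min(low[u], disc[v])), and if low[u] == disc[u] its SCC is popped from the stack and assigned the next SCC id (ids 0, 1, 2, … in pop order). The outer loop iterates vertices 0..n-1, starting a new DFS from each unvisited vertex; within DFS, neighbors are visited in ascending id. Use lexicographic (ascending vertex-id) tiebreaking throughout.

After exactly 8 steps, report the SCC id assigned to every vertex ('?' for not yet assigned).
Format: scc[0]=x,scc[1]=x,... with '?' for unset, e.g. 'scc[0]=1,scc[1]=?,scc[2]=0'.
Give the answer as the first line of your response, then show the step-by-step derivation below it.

scc[0]=0,scc[1]=3,scc[2]=1,scc[3]=0,scc[4]=2,scc[5]=4,scc[6]=?,scc[7]=0,scc[8]=0

step 1: low=(low[0]=0,low[1]=?,low[2]=?,low[3]=1,low[4]=?,low[5]=?,low[6]=?,low[7]=2,low[8]=0); scc=(scc[0]=?,scc[1]=?,scc[2]=?,scc[3]=?,scc[4]=?,scc[5]=?,scc[6]=?,scc[7]=?,scc[8]=?)
step 2: low=(low[0]=0,low[1]=?,low[2]=?,low[3]=1,low[4]=?,low[5]=?,low[6]=?,low[7]=0,low[8]=0); scc=(scc[0]=?,scc[1]=?,scc[2]=?,scc[3]=?,scc[4]=?,scc[5]=?,scc[6]=?,scc[7]=?,scc[8]=?)
step 3: low=(low[0]=0,low[1]=?,low[2]=?,low[3]=0,low[4]=?,low[5]=?,low[6]=?,low[7]=0,low[8]=0); scc=(scc[0]=?,scc[1]=?,scc[2]=?,scc[3]=?,scc[4]=?,scc[5]=?,scc[6]=?,scc[7]=?,scc[8]=?)
step 4: low=(low[0]=0,low[1]=?,low[2]=?,low[3]=0,low[4]=?,low[5]=?,low[6]=?,low[7]=0,low[8]=0); scc=(scc[0]=0,scc[1]=?,scc[2]=?,scc[3]=0,scc[4]=?,scc[5]=?,scc[6]=?,scc[7]=0,scc[8]=0)
step 5: low=(low[0]=0,low[1]=4,low[2]=5,low[3]=0,low[4]=?,low[5]=?,low[6]=?,low[7]=0,low[8]=0); scc=(scc[0]=0,scc[1]=?,scc[2]=1,scc[3]=0,scc[4]=?,scc[5]=?,scc[6]=?,scc[7]=0,scc[8]=0)
step 6: low=(low[0]=0,low[1]=4,low[2]=5,low[3]=0,low[4]=6,low[5]=?,low[6]=?,low[7]=0,low[8]=0); scc=(scc[0]=0,scc[1]=?,scc[2]=1,scc[3]=0,scc[4]=2,scc[5]=?,scc[6]=?,scc[7]=0,scc[8]=0)
step 7: low=(low[0]=0,low[1]=4,low[2]=5,low[3]=0,low[4]=6,low[5]=?,low[6]=?,low[7]=0,low[8]=0); scc=(scc[0]=0,scc[1]=3,scc[2]=1,scc[3]=0,scc[4]=2,scc[5]=?,scc[6]=?,scc[7]=0,scc[8]=0)
step 8: low=(low[0]=0,low[1]=4,low[2]=5,low[3]=0,low[4]=6,low[5]=7,low[6]=?,low[7]=0,low[8]=0); scc=(scc[0]=0,scc[1]=3,scc[2]=1,scc[3]=0,scc[4]=2,scc[5]=4,scc[6]=?,scc[7]=0,scc[8]=0)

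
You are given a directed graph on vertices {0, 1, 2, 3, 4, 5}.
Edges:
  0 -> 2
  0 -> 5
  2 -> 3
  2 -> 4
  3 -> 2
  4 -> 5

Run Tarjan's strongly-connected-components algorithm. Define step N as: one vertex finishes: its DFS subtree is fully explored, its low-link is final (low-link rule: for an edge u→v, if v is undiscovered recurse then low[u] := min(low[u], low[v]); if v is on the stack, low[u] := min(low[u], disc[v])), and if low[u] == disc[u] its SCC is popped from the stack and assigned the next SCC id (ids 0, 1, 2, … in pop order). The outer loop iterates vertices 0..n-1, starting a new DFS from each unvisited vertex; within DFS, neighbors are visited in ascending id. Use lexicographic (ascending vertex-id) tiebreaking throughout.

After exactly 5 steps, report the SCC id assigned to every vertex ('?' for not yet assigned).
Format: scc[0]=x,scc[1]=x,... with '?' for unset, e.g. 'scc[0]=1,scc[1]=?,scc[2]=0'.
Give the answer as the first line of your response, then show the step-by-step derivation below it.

scc[0]=3,scc[1]=?,scc[2]=2,scc[3]=2,scc[4]=1,scc[5]=0

step 1: low=(low[0]=0,low[1]=?,low[2]=1,low[3]=1,low[4]=?,low[5]=?); scc=(scc[0]=?,scc[1]=?,scc[2]=?,scc[3]=?,scc[4]=?,scc[5]=?)
step 2: low=(low[0]=0,low[1]=?,low[2]=1,low[3]=1,low[4]=3,low[5]=4); scc=(scc[0]=?,scc[1]=?,scc[2]=?,scc[3]=?,scc[4]=?,scc[5]=0)
step 3: low=(low[0]=0,low[1]=?,low[2]=1,low[3]=1,low[4]=3,low[5]=4); scc=(scc[0]=?,scc[1]=?,scc[2]=?,scc[3]=?,scc[4]=1,scc[5]=0)
step 4: low=(low[0]=0,low[1]=?,low[2]=1,low[3]=1,low[4]=3,low[5]=4); scc=(scc[0]=?,scc[1]=?,scc[2]=2,scc[3]=2,scc[4]=1,scc[5]=0)
step 5: low=(low[0]=0,low[1]=?,low[2]=1,low[3]=1,low[4]=3,low[5]=4); scc=(scc[0]=3,scc[1]=?,scc[2]=2,scc[3]=2,scc[4]=1,scc[5]=0)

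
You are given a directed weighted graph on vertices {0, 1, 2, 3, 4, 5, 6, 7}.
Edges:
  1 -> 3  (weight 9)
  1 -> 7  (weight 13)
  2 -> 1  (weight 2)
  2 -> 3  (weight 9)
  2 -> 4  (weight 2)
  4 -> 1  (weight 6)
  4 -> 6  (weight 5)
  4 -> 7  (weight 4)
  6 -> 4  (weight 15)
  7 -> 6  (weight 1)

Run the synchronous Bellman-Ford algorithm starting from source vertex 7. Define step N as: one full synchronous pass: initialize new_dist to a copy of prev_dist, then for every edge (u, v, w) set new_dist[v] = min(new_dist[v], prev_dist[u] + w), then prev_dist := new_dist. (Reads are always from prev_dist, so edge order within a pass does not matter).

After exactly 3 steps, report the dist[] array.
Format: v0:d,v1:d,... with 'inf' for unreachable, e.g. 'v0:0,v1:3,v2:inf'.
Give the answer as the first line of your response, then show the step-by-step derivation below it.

v0:inf,v1:22,v2:inf,v3:inf,v4:16,v5:inf,v6:1,v7:0

step 1: dist = v0:inf,v1:inf,v2:inf,v3:inf,v4:inf,v5:inf,v6:1,v7:0
step 2: dist = v0:inf,v1:inf,v2:inf,v3:inf,v4:16,v5:inf,v6:1,v7:0
step 3: dist = v0:inf,v1:22,v2:inf,v3:inf,v4:16,v5:inf,v6:1,v7:0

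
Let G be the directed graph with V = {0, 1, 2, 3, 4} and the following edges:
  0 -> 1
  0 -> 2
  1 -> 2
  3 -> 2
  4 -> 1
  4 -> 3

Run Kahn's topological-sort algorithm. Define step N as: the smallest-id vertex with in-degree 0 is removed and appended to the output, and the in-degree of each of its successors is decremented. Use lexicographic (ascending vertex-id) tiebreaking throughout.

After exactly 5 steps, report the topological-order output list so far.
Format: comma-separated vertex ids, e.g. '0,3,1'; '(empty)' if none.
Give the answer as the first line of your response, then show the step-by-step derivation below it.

0,4,1,3,2

step 1: output 0; order=[0]; indeg=(0,1,2,1,0)
step 2: output 4; order=[0,4]; indeg=(0,0,2,0,0)
step 3: output 1; order=[0,4,1]; indeg=(0,0,1,0,0)
step 4: output 3; order=[0,4,1,3]; indeg=(0,0,0,0,0)
step 5: output 2; order=[0,4,1,3,2]; indeg=(0,0,0,0,0)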